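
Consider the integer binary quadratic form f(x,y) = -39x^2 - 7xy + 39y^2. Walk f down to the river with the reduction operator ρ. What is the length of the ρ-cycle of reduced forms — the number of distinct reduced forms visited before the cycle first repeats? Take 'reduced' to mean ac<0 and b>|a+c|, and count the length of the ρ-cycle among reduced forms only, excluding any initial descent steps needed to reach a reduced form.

D = 6133, ⌊√D⌋ = 78
descent: ρ → (39,7,-39)  [lands on river]
river: ρ → (-39,71,7)
river: ρ → (7,69,-49)
river: ρ → (-49,29,27)
river: ρ → (27,25,-51)
river: ρ → (-51,77,1)
river: ρ → (1,77,-51)
river: ρ → (-51,25,27)
river: ρ → (27,29,-49)
river: ρ → (-49,69,7)
river: ρ → (7,71,-39)
river: ρ → (-39,7,39)
river: ρ → (39,71,-7)
river: ρ → (-7,69,49)
river: ρ → (49,29,-27)
river: ρ → (-27,25,51)
river: ρ → (51,77,-1)
river: ρ → (-1,77,51)
river: ρ → (51,25,-27)
river: ρ → (-27,29,49)
river: ρ → (49,69,-7)
river: ρ → (-7,71,39)
ρ-cycle length = 22 (tail of 1 descent step not counted)

22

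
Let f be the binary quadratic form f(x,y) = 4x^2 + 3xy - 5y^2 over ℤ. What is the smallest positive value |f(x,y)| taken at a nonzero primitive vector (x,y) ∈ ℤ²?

river: ρ → (-5,7,2)
river: ρ → (2,9,-1)
river: ρ → (-1,9,2)
river: ρ → (2,7,-5)
river: ρ → (-5,3,4)
river: ρ → (4,5,-4)
river: ρ → (-4,3,5)
river: ρ → (5,7,-2)
river: ρ → (-2,9,1)
river: ρ → (1,9,-2)
river: ρ → (-2,7,5)
river: ρ → (5,3,-4)
river: ρ → (-4,5,4)
river: ρ → (4,3,-5)
closes: descent 0, river 14
min |a| on river = 1

1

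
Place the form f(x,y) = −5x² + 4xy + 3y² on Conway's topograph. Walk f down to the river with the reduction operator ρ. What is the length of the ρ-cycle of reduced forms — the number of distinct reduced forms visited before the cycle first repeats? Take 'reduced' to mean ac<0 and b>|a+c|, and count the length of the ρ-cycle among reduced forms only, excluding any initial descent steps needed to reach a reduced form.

D = 76, ⌊√D⌋ = 8
river: ρ → (3,8,-1)
river: ρ → (-1,8,3)
river: ρ → (3,4,-5)
river: ρ → (-5,6,2)
river: ρ → (2,6,-5)
river: ρ → (-5,4,3)
ρ-cycle length = 6 (tail of 0 descent steps not counted)

6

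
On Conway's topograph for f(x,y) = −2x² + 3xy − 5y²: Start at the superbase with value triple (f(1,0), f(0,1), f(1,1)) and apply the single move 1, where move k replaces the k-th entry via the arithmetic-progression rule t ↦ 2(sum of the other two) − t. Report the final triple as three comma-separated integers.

start (-2,-5,-4) = (f(1,0),f(0,1),f(1,1))
replace slot 1: 2·((-5)+(-4)) − (-2) = -16 → (-16,-5,-4)

-16,-5,-4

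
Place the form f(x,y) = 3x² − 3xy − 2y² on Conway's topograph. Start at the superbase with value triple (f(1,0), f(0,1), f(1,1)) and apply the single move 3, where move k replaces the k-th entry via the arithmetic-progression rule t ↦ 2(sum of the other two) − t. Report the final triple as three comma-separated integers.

start (3,-2,-2) = (f(1,0),f(0,1),f(1,1))
replace slot 3: 2·(3+(-2)) − (-2) = 4 → (3,-2,4)

3,-2,4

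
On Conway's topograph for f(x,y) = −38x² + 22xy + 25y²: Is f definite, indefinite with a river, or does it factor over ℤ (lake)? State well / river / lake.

D = b²−4ac = 22² − 4·(-38)·25 = 4284
D > 0 non-square ⇒ indefinite ⇒ periodic river

river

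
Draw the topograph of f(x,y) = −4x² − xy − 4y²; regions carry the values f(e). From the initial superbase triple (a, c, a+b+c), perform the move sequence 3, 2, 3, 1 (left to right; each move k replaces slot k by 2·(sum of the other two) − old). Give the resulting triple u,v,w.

start (-4,-4,-9) = (f(1,0),f(0,1),f(1,1))
replace slot 3: 2·((-4)+(-4)) − (-9) = -7 → (-4,-4,-7)
replace slot 2: 2·((-4)+(-7)) − (-4) = -18 → (-4,-18,-7)
replace slot 3: 2·((-4)+(-18)) − (-7) = -37 → (-4,-18,-37)
replace slot 1: 2·((-18)+(-37)) − (-4) = -106 → (-106,-18,-37)

-106,-18,-37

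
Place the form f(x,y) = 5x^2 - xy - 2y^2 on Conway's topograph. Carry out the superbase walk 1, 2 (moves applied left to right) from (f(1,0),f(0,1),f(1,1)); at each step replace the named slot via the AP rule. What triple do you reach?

start (5,-2,2) = (f(1,0),f(0,1),f(1,1))
replace slot 1: 2·((-2)+2) − 5 = -5 → (-5,-2,2)
replace slot 2: 2·((-5)+2) − (-2) = -4 → (-5,-4,2)

-5,-4,2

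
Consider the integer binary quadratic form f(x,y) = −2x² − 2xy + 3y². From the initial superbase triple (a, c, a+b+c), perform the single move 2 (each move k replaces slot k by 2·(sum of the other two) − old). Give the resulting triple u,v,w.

start (-2,3,-1) = (f(1,0),f(0,1),f(1,1))
replace slot 2: 2·((-2)+(-1)) − 3 = -9 → (-2,-9,-1)

-2,-9,-1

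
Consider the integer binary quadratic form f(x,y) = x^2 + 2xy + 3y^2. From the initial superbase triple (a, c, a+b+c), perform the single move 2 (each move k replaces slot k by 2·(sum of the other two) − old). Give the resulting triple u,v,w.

start (1,3,6) = (f(1,0),f(0,1),f(1,1))
replace slot 2: 2·(1+6) − 3 = 11 → (1,11,6)

1,11,6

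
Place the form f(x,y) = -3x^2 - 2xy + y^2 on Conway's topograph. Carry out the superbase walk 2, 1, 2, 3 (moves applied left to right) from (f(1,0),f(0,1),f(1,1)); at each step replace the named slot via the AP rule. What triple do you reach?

start (-3,1,-4) = (f(1,0),f(0,1),f(1,1))
replace slot 2: 2·((-3)+(-4)) − 1 = -15 → (-3,-15,-4)
replace slot 1: 2·((-15)+(-4)) − (-3) = -35 → (-35,-15,-4)
replace slot 2: 2·((-35)+(-4)) − (-15) = -63 → (-35,-63,-4)
replace slot 3: 2·((-35)+(-63)) − (-4) = -192 → (-35,-63,-192)

-35,-63,-192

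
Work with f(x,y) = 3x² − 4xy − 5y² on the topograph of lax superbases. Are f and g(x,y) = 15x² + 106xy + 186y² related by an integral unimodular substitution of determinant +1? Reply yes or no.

D₁ = 76, D₂ = 76
river cycle of f (length 6): (-5, 4, 3), (3, 8, -1), (-1, 8, 3), (3, 4, -5), (-5, 6, 2), (2, 6, -5)
river cycle of g (length 6): (2, 6, -5), (-5, 4, 3), (3, 8, -1), (-1, 8, 3), (3, 4, -5), (-5, 6, 2)
cycles coincide ⇒ equivalent

yes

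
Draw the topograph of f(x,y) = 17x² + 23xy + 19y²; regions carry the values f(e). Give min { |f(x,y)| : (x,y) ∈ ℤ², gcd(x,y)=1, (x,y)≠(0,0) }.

translate: b→-11 (≡23 mod 34), so (17,23,19)→(17,-11,13)
flip: (17,-11,13)→(13,11,17)
reduced (well bottom): (13,11,17) with a≤c, −a<b≤a
well minimum = a = 13

13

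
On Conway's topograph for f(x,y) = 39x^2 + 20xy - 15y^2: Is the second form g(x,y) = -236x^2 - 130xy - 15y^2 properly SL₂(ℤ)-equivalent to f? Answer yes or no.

D₁ = 2740, D₂ = 2740
river cycle of f (length 30): (-15, 40, 19), (19, 36, -19), (-19, 40, 15), (15, 50, -4), (-4, 46, 39), (39, 32, -11), (-11, 34, 36), (36, 38, -9), (-9, 52, 1), (1, 52, -9), … (20 more)
river cycle of g (length 30): (-15, 40, 19), (19, 36, -19), (-19, 40, 15), (15, 50, -4), (-4, 46, 39), (39, 32, -11), (-11, 34, 36), (36, 38, -9), (-9, 52, 1), (1, 52, -9), … (20 more)
cycles coincide ⇒ equivalent

yes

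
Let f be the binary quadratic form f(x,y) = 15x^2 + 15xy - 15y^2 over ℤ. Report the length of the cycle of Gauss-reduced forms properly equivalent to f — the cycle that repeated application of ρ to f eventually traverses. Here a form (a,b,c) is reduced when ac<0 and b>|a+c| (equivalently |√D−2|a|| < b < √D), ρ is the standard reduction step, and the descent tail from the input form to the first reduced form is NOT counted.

D = 1125, ⌊√D⌋ = 33
river: ρ → (-15,15,15)
river: ρ → (15,15,-15)
ρ-cycle length = 2 (tail of 0 descent steps not counted)

2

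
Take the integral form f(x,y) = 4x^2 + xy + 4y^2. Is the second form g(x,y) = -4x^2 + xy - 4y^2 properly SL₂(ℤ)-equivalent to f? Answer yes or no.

D₁ = -63, D₂ = -63
f: reduced (well bottom): (4,1,4) with a≤c, −a<b≤a
g is negative-definite; reduce −g:
−g: flip: (4,-1,4)→(4,1,4)
−g: reduced (well bottom): (4,1,4) with a≤c, −a<b≤a
flip sign back: reduced form of g is (-4,-1,-4)
reduced forms (4, 1, 4) vs (-4, -1, -4) ⇒ inequivalent

no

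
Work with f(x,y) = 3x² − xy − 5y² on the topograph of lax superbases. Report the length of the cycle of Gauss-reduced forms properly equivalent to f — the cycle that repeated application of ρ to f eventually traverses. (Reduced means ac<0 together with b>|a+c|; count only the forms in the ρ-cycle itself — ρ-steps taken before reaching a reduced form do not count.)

D = 61, ⌊√D⌋ = 7
descent: ρ → (-5,1,3)
descent: ρ → (3,5,-3)  [lands on river]
river: ρ → (-3,7,1)
river: ρ → (1,7,-3)
river: ρ → (-3,5,3)
river: ρ → (3,7,-1)
river: ρ → (-1,7,3)
ρ-cycle length = 6 (tail of 2 descent steps not counted)

6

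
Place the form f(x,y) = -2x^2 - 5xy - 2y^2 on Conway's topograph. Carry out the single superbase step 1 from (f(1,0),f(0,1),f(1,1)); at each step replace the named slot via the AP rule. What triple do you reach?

start (-2,-2,-9) = (f(1,0),f(0,1),f(1,1))
replace slot 1: 2·((-2)+(-9)) − (-2) = -20 → (-20,-2,-9)

-20,-2,-9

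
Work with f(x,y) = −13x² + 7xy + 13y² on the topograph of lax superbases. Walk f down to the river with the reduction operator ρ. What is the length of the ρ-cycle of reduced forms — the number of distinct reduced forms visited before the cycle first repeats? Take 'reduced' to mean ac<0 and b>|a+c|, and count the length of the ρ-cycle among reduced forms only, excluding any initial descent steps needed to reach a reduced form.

D = 725, ⌊√D⌋ = 26
river: ρ → (13,19,-7)
river: ρ → (-7,23,7)
river: ρ → (7,19,-13)
river: ρ → (-13,7,13)
ρ-cycle length = 4 (tail of 0 descent steps not counted)

4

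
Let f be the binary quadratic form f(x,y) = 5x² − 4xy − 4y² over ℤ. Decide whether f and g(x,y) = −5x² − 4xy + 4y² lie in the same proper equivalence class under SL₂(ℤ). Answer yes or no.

D₁ = 96, D₂ = 96
river cycle of f (length 4): (-4, 4, 5), (5, 6, -3), (-3, 6, 5), (5, 4, -4)
river cycle of g (length 4): (4, 4, -5), (-5, 6, 3), (3, 6, -5), (-5, 4, 4)
cycles differ ⇒ inequivalent

no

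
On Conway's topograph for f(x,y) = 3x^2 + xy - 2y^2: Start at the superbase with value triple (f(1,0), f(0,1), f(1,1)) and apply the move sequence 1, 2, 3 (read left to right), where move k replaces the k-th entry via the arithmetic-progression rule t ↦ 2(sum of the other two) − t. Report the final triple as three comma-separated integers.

start (3,-2,2) = (f(1,0),f(0,1),f(1,1))
replace slot 1: 2·((-2)+2) − 3 = -3 → (-3,-2,2)
replace slot 2: 2·((-3)+2) − (-2) = 0 → (-3,0,2)
replace slot 3: 2·((-3)+0) − 2 = -8 → (-3,0,-8)

-3,0,-8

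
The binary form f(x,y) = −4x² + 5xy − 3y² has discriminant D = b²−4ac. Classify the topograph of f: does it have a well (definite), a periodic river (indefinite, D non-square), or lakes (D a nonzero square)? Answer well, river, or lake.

D = b²−4ac = 5² − 4·(-4)·(-3) = -23
D < 0 ⇒ definite ⇒ every region one sign ⇒ single well

well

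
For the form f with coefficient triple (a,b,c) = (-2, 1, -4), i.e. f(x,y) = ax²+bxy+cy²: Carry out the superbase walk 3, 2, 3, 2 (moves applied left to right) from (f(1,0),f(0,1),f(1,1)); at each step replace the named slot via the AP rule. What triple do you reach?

start (-2,-4,-5) = (f(1,0),f(0,1),f(1,1))
replace slot 3: 2·((-2)+(-4)) − (-5) = -7 → (-2,-4,-7)
replace slot 2: 2·((-2)+(-7)) − (-4) = -14 → (-2,-14,-7)
replace slot 3: 2·((-2)+(-14)) − (-7) = -25 → (-2,-14,-25)
replace slot 2: 2·((-2)+(-25)) − (-14) = -40 → (-2,-40,-25)

-2,-40,-25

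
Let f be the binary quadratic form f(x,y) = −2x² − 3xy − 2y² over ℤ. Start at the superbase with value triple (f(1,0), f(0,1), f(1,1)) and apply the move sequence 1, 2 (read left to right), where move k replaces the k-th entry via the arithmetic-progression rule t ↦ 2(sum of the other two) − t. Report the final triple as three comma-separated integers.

start (-2,-2,-7) = (f(1,0),f(0,1),f(1,1))
replace slot 1: 2·((-2)+(-7)) − (-2) = -16 → (-16,-2,-7)
replace slot 2: 2·((-16)+(-7)) − (-2) = -44 → (-16,-44,-7)

-16,-44,-7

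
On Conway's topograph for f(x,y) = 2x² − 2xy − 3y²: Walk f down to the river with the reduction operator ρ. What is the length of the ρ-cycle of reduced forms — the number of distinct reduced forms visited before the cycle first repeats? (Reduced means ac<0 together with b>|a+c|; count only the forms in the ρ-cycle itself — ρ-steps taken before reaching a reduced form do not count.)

D = 28, ⌊√D⌋ = 5
descent: ρ → (-3,2,2)  [lands on river]
river: ρ → (2,2,-3)
river: ρ → (-3,4,1)
river: ρ → (1,4,-3)
ρ-cycle length = 4 (tail of 1 descent step not counted)

4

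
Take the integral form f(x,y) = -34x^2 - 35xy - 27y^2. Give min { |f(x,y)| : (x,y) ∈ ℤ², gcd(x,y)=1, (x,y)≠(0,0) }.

translate: b→-33 (≡35 mod 68), so (34,35,27)→(34,-33,26)
flip: (34,-33,26)→(26,33,34)
translate: b→-19 (≡33 mod 52), so (26,33,34)→(26,-19,27)
reduced (well bottom): (26,-19,27) with a≤c, −a<b≤a
well minimum |f| = |-26| = 26 (negative-definite)

26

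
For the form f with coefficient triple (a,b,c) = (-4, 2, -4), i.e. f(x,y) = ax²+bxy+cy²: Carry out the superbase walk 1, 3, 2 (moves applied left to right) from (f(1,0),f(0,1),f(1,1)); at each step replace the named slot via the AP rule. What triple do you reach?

start (-4,-4,-6) = (f(1,0),f(0,1),f(1,1))
replace slot 1: 2·((-4)+(-6)) − (-4) = -16 → (-16,-4,-6)
replace slot 3: 2·((-16)+(-4)) − (-6) = -34 → (-16,-4,-34)
replace slot 2: 2·((-16)+(-34)) − (-4) = -96 → (-16,-96,-34)

-16,-96,-34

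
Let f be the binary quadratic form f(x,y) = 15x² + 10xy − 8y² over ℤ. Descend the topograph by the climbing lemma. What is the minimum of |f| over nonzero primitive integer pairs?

river: ρ → (-8,22,3)
river: ρ → (3,20,-15)
river: ρ → (-15,10,8)
river: ρ → (8,22,-3)
river: ρ → (-3,20,15)
river: ρ → (15,10,-8)
closes: descent 0, river 6
min |a| on river = 3

3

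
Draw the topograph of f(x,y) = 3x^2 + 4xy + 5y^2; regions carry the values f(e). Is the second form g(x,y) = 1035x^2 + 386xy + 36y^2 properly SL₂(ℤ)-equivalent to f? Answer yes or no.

D₁ = -44, D₂ = -44
f: translate: b→-2 (≡4 mod 6), so (3,4,5)→(3,-2,4)
f: reduced (well bottom): (3,-2,4) with a≤c, −a<b≤a
g: flip: (1035,386,36)→(36,-386,1035)
g: translate: b→-26 (≡-386 mod 72), so (36,-386,1035)→(36,-26,5)
g: flip: (36,-26,5)→(5,26,36)
g: translate: b→-4 (≡26 mod 10), so (5,26,36)→(5,-4,3)
g: flip: (5,-4,3)→(3,4,5)
g: translate: b→-2 (≡4 mod 6), so (3,4,5)→(3,-2,4)
g: reduced (well bottom): (3,-2,4) with a≤c, −a<b≤a
reduced forms (3, -2, 4) vs (3, -2, 4) ⇒ equivalent

yes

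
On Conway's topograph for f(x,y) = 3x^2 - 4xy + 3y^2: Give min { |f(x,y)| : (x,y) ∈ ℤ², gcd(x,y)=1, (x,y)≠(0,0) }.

translate: b→2 (≡-4 mod 6), so (3,-4,3)→(3,2,2)
flip: (3,2,2)→(2,-2,3)
translate: b→2 (≡-2 mod 4), so (2,-2,3)→(2,2,3)
reduced (well bottom): (2,2,3) with a≤c, −a<b≤a
well minimum = a = 2

2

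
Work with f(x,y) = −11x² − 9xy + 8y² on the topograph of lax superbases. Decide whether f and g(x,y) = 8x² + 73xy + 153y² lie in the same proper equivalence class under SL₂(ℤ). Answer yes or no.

D₁ = 433, D₂ = 433
river cycle of f (length 46): (8, 9, -11), (-11, 13, 6), (6, 11, -13), (-13, 15, 4), (4, 17, -9), (-9, 19, 2), (2, 17, -18), (-18, 19, 1), (1, 19, -18), (-18, 17, 2), … (36 more)
river cycle of g (length 46): (8, 9, -11), (-11, 13, 6), (6, 11, -13), (-13, 15, 4), (4, 17, -9), (-9, 19, 2), (2, 17, -18), (-18, 19, 1), (1, 19, -18), (-18, 17, 2), … (36 more)
cycles coincide ⇒ equivalent

yes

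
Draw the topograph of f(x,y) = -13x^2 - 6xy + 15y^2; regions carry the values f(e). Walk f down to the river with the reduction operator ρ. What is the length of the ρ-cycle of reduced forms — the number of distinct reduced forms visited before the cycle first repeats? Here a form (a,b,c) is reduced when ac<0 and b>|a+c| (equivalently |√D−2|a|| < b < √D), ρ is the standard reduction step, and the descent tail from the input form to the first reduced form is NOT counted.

D = 816, ⌊√D⌋ = 28
descent: ρ → (15,6,-13)  [lands on river]
river: ρ → (-13,20,8)
river: ρ → (8,28,-1)
river: ρ → (-1,28,8)
river: ρ → (8,20,-13)
river: ρ → (-13,6,15)
river: ρ → (15,24,-4)
river: ρ → (-4,24,15)
ρ-cycle length = 8 (tail of 1 descent step not counted)

8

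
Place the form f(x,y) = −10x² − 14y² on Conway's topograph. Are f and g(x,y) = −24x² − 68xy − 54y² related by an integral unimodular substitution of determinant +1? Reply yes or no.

D₁ = -560, D₂ = -560
f is negative-definite; reduce −f:
−f: reduced (well bottom): (10,0,14) with a≤c, −a<b≤a
flip sign back: reduced form of f is (-10,0,-14)
g is negative-definite; reduce −g:
−g: translate: b→20 (≡68 mod 48), so (24,68,54)→(24,20,10)
−g: flip: (24,20,10)→(10,-20,24)
−g: translate: b→0 (≡-20 mod 20), so (10,-20,24)→(10,0,14)
−g: reduced (well bottom): (10,0,14) with a≤c, −a<b≤a
flip sign back: reduced form of g is (-10,0,-14)
reduced forms (-10, 0, -14) vs (-10, 0, -14) ⇒ equivalent

yes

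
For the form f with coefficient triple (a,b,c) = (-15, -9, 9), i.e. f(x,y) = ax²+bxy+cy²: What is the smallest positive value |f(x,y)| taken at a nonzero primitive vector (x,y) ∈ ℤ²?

descent: ρ → (9,9,-15)  [lands on river]
river: ρ → (-15,21,3)
river: ρ → (3,21,-15)
river: ρ → (-15,9,9)
closes: descent 1, river 4
min |a| on river = 3

3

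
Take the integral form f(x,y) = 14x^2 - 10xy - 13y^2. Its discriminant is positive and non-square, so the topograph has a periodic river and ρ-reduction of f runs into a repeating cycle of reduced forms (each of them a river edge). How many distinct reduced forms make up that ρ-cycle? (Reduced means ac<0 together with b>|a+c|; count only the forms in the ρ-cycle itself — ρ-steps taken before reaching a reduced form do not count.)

D = 828, ⌊√D⌋ = 28
descent: ρ → (-13,10,14)  [lands on river]
river: ρ → (14,18,-9)
river: ρ → (-9,18,14)
river: ρ → (14,10,-13)
river: ρ → (-13,16,11)
river: ρ → (11,28,-1)
river: ρ → (-1,28,11)
river: ρ → (11,16,-13)
ρ-cycle length = 8 (tail of 1 descent step not counted)

8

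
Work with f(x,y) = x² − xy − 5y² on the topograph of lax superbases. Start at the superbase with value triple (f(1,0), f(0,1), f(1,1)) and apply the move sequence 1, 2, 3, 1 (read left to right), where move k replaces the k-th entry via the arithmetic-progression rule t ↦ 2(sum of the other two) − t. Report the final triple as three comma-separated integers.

start (1,-5,-5) = (f(1,0),f(0,1),f(1,1))
replace slot 1: 2·((-5)+(-5)) − 1 = -21 → (-21,-5,-5)
replace slot 2: 2·((-21)+(-5)) − (-5) = -47 → (-21,-47,-5)
replace slot 3: 2·((-21)+(-47)) − (-5) = -131 → (-21,-47,-131)
replace slot 1: 2·((-47)+(-131)) − (-21) = -335 → (-335,-47,-131)

-335,-47,-131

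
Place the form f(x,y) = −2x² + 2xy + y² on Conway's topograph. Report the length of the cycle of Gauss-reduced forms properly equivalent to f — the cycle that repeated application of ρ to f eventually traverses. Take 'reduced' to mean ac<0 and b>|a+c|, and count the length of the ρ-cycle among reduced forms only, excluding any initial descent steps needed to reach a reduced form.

D = 12, ⌊√D⌋ = 3
river: ρ → (1,2,-2)
river: ρ → (-2,2,1)
ρ-cycle length = 2 (tail of 0 descent steps not counted)

2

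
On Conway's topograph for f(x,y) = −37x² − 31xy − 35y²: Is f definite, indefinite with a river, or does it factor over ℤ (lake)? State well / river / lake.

D = b²−4ac = (-31)² − 4·(-37)·(-35) = -4219
D < 0 ⇒ definite ⇒ every region one sign ⇒ single well

well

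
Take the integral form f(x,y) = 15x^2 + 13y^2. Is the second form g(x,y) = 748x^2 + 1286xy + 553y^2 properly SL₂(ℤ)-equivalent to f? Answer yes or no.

D₁ = -780, D₂ = -780
f: flip: (15,0,13)→(13,0,15)
f: reduced (well bottom): (13,0,15) with a≤c, −a<b≤a
g: translate: b→-210 (≡1286 mod 1496), so (748,1286,553)→(748,-210,15)
g: flip: (748,-210,15)→(15,210,748)
g: translate: b→0 (≡210 mod 30), so (15,210,748)→(15,0,13)
g: flip: (15,0,13)→(13,0,15)
g: reduced (well bottom): (13,0,15) with a≤c, −a<b≤a
reduced forms (13, 0, 15) vs (13, 0, 15) ⇒ equivalent

yes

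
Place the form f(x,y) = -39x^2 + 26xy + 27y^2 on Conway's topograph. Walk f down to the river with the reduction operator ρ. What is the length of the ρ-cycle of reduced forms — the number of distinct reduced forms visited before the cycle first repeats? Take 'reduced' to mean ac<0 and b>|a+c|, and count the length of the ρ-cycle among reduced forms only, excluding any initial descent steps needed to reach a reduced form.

D = 4888, ⌊√D⌋ = 69
river: ρ → (27,28,-38)
river: ρ → (-38,48,17)
river: ρ → (17,54,-29)
river: ρ → (-29,62,9)
river: ρ → (9,64,-22)
river: ρ → (-22,68,3)
river: ρ → (3,64,-66)
river: ρ → (-66,68,1)
river: ρ → (1,68,-66)
river: ρ → (-66,64,3)
river: ρ → (3,68,-22)
river: ρ → (-22,64,9)
river: ρ → (9,62,-29)
river: ρ → (-29,54,17)
river: ρ → (17,48,-38)
river: ρ → (-38,28,27)
river: ρ → (27,26,-39)
river: ρ → (-39,52,14)
river: ρ → (14,60,-23)
river: ρ → (-23,32,42)
river: ρ → (42,52,-13)
river: ρ → (-13,52,42)
river: ρ → (42,32,-23)
river: ρ → (-23,60,14)
river: ρ → (14,52,-39)
river: ρ → (-39,26,27)
ρ-cycle length = 26 (tail of 0 descent steps not counted)

26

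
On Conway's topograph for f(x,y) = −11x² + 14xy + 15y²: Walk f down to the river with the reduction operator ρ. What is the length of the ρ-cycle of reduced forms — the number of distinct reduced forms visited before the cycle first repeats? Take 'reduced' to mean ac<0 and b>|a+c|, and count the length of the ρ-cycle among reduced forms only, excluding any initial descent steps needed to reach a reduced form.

D = 856, ⌊√D⌋ = 29
river: ρ → (15,16,-10)
river: ρ → (-10,24,7)
river: ρ → (7,18,-19)
river: ρ → (-19,20,6)
river: ρ → (6,28,-3)
river: ρ → (-3,26,15)
river: ρ → (15,4,-14)
river: ρ → (-14,24,5)
river: ρ → (5,26,-9)
river: ρ → (-9,28,2)
river: ρ → (2,28,-9)
river: ρ → (-9,26,5)
river: ρ → (5,24,-14)
river: ρ → (-14,4,15)
river: ρ → (15,26,-3)
river: ρ → (-3,28,6)
river: ρ → (6,20,-19)
river: ρ → (-19,18,7)
river: ρ → (7,24,-10)
river: ρ → (-10,16,15)
river: ρ → (15,14,-11)
river: ρ → (-11,8,18)
river: ρ → (18,28,-1)
river: ρ → (-1,28,18)
river: ρ → (18,8,-11)
river: ρ → (-11,14,15)
ρ-cycle length = 26 (tail of 0 descent steps not counted)

26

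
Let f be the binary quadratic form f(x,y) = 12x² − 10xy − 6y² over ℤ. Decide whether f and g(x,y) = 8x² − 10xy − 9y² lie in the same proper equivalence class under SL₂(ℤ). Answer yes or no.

D₁ = 388, D₂ = 388
river cycle of f (length 18): (-6, 10, 12), (12, 14, -4), (-4, 18, 4), (4, 14, -12), (-12, 10, 6), (6, 14, -8), (-8, 18, 2), (2, 18, -8), (-8, 14, 6), (6, 10, -12), … (8 more)
river cycle of g (length 22): (-9, 10, 8), (8, 6, -11), (-11, 16, 3), (3, 14, -16), (-16, 18, 1), (1, 18, -16), (-16, 14, 3), (3, 16, -11), (-11, 6, 8), (8, 10, -9), … (12 more)
cycles differ ⇒ inequivalent

no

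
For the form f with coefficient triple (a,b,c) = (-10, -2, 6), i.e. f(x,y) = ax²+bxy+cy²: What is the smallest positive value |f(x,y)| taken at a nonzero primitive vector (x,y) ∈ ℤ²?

descent: ρ → (6,14,-2)  [lands on river]
river: ρ → (-2,14,6)
river: ρ → (6,10,-6)
river: ρ → (-6,14,2)
river: ρ → (2,14,-6)
river: ρ → (-6,10,6)
closes: descent 1, river 6
min |a| on river = 2

2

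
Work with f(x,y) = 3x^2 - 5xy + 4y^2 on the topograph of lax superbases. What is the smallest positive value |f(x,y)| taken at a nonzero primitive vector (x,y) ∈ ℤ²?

translate: b→1 (≡-5 mod 6), so (3,-5,4)→(3,1,2)
flip: (3,1,2)→(2,-1,3)
reduced (well bottom): (2,-1,3) with a≤c, −a<b≤a
well minimum = a = 2

2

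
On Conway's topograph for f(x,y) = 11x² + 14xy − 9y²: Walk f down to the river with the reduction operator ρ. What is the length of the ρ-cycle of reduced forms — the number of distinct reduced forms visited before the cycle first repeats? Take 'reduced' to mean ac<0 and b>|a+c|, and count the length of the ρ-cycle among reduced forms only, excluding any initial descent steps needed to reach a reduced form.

D = 592, ⌊√D⌋ = 24
river: ρ → (-9,22,3)
river: ρ → (3,20,-16)
river: ρ → (-16,12,7)
river: ρ → (7,16,-12)
river: ρ → (-12,8,11)
river: ρ → (11,14,-9)
ρ-cycle length = 6 (tail of 0 descent steps not counted)

6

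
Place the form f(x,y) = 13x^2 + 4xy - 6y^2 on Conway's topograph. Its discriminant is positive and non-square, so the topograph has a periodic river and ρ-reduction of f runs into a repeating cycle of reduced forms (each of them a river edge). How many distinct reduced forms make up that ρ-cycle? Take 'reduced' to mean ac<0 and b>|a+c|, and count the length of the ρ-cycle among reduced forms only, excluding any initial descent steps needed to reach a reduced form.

D = 328, ⌊√D⌋ = 18
descent: ρ → (-6,8,11)  [lands on river]
river: ρ → (11,14,-3)
river: ρ → (-3,16,6)
river: ρ → (6,8,-11)
river: ρ → (-11,14,3)
river: ρ → (3,16,-6)
ρ-cycle length = 6 (tail of 1 descent step not counted)

6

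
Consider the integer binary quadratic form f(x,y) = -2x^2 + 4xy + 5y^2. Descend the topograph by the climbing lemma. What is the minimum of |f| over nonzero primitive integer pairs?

river: ρ → (5,6,-1)
river: ρ → (-1,6,5)
river: ρ → (5,4,-2)
river: ρ → (-2,4,5)
closes: descent 0, river 4
min |a| on river = 1

1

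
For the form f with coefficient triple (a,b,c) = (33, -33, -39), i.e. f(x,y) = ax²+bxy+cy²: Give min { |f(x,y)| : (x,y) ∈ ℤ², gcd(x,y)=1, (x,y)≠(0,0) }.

descent: ρ → (-39,33,33)  [lands on river]
river: ρ → (33,33,-39)
river: ρ → (-39,45,27)
river: ρ → (27,63,-21)
river: ρ → (-21,63,27)
river: ρ → (27,45,-39)
closes: descent 1, river 6
min |a| on river = 21

21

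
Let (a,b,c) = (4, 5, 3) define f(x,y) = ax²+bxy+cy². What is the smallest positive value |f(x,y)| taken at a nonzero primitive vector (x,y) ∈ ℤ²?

translate: b→-3 (≡5 mod 8), so (4,5,3)→(4,-3,2)
flip: (4,-3,2)→(2,3,4)
translate: b→-1 (≡3 mod 4), so (2,3,4)→(2,-1,3)
reduced (well bottom): (2,-1,3) with a≤c, −a<b≤a
well minimum = a = 2

2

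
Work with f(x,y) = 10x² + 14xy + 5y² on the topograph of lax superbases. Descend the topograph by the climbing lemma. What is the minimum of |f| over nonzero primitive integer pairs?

translate: b→-6 (≡14 mod 20), so (10,14,5)→(10,-6,1)
flip: (10,-6,1)→(1,6,10)
translate: b→0 (≡6 mod 2), so (1,6,10)→(1,0,1)
reduced (well bottom): (1,0,1) with a≤c, −a<b≤a
well minimum = a = 1

1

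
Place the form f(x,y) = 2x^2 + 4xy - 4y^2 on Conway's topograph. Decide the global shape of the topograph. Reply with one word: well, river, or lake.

D = b²−4ac = 4² − 4·2·(-4) = 48
D > 0 non-square ⇒ indefinite ⇒ periodic river

river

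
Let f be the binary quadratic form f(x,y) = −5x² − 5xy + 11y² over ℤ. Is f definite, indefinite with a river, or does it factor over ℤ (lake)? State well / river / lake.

D = b²−4ac = (-5)² − 4·(-5)·11 = 245
D > 0 non-square ⇒ indefinite ⇒ periodic river

river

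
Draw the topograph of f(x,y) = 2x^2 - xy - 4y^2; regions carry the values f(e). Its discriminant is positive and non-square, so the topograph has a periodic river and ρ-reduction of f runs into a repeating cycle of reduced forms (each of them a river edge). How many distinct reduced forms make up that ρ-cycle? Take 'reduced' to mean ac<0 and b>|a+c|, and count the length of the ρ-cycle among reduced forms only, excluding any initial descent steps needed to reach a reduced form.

D = 33, ⌊√D⌋ = 5
descent: ρ → (-4,1,2)
descent: ρ → (2,3,-3)  [lands on river]
river: ρ → (-3,3,2)
river: ρ → (2,5,-1)
river: ρ → (-1,5,2)
ρ-cycle length = 4 (tail of 2 descent steps not counted)

4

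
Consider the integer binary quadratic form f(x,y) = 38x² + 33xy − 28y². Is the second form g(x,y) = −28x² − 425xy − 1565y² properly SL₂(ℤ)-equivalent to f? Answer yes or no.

D₁ = 5345, D₂ = 5345
river cycle of f (length 28): (-28, 23, 43), (43, 63, -8), (-8, 65, 35), (35, 5, -38), (-38, 71, 2), (2, 73, -2), (-2, 71, 38), (38, 5, -35), (-35, 65, 8), (8, 63, -43), … (18 more)
river cycle of g (length 28): (-28, 23, 43), (43, 63, -8), (-8, 65, 35), (35, 5, -38), (-38, 71, 2), (2, 73, -2), (-2, 71, 38), (38, 5, -35), (-35, 65, 8), (8, 63, -43), … (18 more)
cycles coincide ⇒ equivalent

yes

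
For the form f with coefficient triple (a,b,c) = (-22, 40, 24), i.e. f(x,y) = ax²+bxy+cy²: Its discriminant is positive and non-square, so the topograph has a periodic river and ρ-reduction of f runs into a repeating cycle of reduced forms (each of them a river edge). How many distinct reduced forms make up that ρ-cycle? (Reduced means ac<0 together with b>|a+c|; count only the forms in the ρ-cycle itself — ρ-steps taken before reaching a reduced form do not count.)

D = 3712, ⌊√D⌋ = 60
river: ρ → (24,56,-6)
river: ρ → (-6,52,42)
river: ρ → (42,32,-16)
river: ρ → (-16,32,42)
river: ρ → (42,52,-6)
river: ρ → (-6,56,24)
river: ρ → (24,40,-22)
river: ρ → (-22,48,16)
river: ρ → (16,48,-22)
river: ρ → (-22,40,24)
ρ-cycle length = 10 (tail of 0 descent steps not counted)

10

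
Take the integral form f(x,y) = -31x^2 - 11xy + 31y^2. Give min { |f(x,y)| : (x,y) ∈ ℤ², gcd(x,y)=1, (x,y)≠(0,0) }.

descent: ρ → (31,11,-31)  [lands on river]
river: ρ → (-31,51,11)
river: ρ → (11,59,-11)
river: ρ → (-11,51,31)
closes: descent 1, river 4
min |a| on river = 11

11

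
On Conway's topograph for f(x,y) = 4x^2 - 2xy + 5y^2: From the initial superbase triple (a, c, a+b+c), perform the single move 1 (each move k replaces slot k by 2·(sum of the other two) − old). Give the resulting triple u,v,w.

start (4,5,7) = (f(1,0),f(0,1),f(1,1))
replace slot 1: 2·(5+7) − 4 = 20 → (20,5,7)

20,5,7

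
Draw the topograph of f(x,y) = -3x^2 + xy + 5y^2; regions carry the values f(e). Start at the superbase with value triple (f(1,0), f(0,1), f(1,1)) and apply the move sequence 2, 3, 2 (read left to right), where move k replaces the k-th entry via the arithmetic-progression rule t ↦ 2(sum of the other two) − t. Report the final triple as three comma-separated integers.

start (-3,5,3) = (f(1,0),f(0,1),f(1,1))
replace slot 2: 2·((-3)+3) − 5 = -5 → (-3,-5,3)
replace slot 3: 2·((-3)+(-5)) − 3 = -19 → (-3,-5,-19)
replace slot 2: 2·((-3)+(-19)) − (-5) = -39 → (-3,-39,-19)

-3,-39,-19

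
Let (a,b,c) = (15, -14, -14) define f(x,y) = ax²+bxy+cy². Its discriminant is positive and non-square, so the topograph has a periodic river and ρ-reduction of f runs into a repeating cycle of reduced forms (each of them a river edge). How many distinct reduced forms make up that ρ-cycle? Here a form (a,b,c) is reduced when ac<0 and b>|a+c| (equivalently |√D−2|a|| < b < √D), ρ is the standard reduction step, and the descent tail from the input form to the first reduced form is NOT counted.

D = 1036, ⌊√D⌋ = 32
descent: ρ → (-14,14,15)  [lands on river]
river: ρ → (15,16,-13)
river: ρ → (-13,10,18)
river: ρ → (18,26,-5)
river: ρ → (-5,24,23)
river: ρ → (23,22,-6)
river: ρ → (-6,26,15)
river: ρ → (15,4,-17)
river: ρ → (-17,30,2)
river: ρ → (2,30,-17)
river: ρ → (-17,4,15)
river: ρ → (15,26,-6)
river: ρ → (-6,22,23)
river: ρ → (23,24,-5)
river: ρ → (-5,26,18)
river: ρ → (18,10,-13)
river: ρ → (-13,16,15)
river: ρ → (15,14,-14)
ρ-cycle length = 18 (tail of 1 descent step not counted)

18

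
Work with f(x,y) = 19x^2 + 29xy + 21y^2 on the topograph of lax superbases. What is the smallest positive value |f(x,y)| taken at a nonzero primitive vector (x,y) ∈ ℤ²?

translate: b→-9 (≡29 mod 38), so (19,29,21)→(19,-9,11)
flip: (19,-9,11)→(11,9,19)
reduced (well bottom): (11,9,19) with a≤c, −a<b≤a
well minimum = a = 11

11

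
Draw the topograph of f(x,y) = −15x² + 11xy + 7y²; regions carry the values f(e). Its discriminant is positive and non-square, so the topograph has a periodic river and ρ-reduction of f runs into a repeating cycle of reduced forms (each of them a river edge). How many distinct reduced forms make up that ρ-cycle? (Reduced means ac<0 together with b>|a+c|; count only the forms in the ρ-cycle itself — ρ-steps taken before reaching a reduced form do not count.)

D = 541, ⌊√D⌋ = 23
river: ρ → (7,17,-9)
river: ρ → (-9,19,5)
river: ρ → (5,21,-5)
river: ρ → (-5,19,9)
river: ρ → (9,17,-7)
river: ρ → (-7,11,15)
river: ρ → (15,19,-3)
river: ρ → (-3,23,1)
river: ρ → (1,23,-3)
river: ρ → (-3,19,15)
river: ρ → (15,11,-7)
river: ρ → (-7,17,9)
river: ρ → (9,19,-5)
river: ρ → (-5,21,5)
river: ρ → (5,19,-9)
river: ρ → (-9,17,7)
river: ρ → (7,11,-15)
river: ρ → (-15,19,3)
river: ρ → (3,23,-1)
river: ρ → (-1,23,3)
river: ρ → (3,19,-15)
river: ρ → (-15,11,7)
ρ-cycle length = 22 (tail of 0 descent steps not counted)

22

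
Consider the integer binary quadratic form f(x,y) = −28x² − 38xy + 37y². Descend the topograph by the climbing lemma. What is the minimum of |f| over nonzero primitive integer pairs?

descent: ρ → (37,38,-28)  [lands on river]
river: ρ → (-28,74,1)
river: ρ → (1,74,-28)
river: ρ → (-28,38,37)
river: ρ → (37,36,-29)
river: ρ → (-29,22,44)
river: ρ → (44,66,-7)
river: ρ → (-7,74,4)
river: ρ → (4,70,-43)
river: ρ → (-43,16,31)
river: ρ → (31,46,-28)
river: ρ → (-28,66,11)
river: ρ → (11,66,-28)
river: ρ → (-28,46,31)
river: ρ → (31,16,-43)
river: ρ → (-43,70,4)
river: ρ → (4,74,-7)
river: ρ → (-7,66,44)
river: ρ → (44,22,-29)
river: ρ → (-29,36,37)
closes: descent 1, river 20
min |a| on river = 1

1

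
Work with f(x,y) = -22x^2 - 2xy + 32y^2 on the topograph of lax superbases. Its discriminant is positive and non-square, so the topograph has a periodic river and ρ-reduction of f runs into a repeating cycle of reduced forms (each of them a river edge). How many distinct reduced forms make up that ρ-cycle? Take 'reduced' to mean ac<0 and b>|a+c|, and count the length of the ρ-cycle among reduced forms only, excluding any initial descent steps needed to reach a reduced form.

D = 2820, ⌊√D⌋ = 53
descent: ρ → (32,2,-22)
descent: ρ → (-22,42,12)  [lands on river]
river: ρ → (12,30,-40)
river: ρ → (-40,50,2)
river: ρ → (2,50,-40)
river: ρ → (-40,30,12)
river: ρ → (12,42,-22)
river: ρ → (-22,46,8)
river: ρ → (8,50,-10)
river: ρ → (-10,50,8)
river: ρ → (8,46,-22)
ρ-cycle length = 10 (tail of 2 descent steps not counted)

10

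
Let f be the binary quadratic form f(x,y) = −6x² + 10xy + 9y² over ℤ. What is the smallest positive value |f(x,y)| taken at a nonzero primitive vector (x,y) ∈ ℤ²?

river: ρ → (9,8,-7)
river: ρ → (-7,6,10)
river: ρ → (10,14,-3)
river: ρ → (-3,16,5)
river: ρ → (5,14,-6)
river: ρ → (-6,10,9)
closes: descent 0, river 6
min |a| on river = 3

3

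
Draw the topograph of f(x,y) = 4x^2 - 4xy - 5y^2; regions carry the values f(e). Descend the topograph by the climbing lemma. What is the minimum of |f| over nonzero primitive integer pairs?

descent: ρ → (-5,4,4)  [lands on river]
river: ρ → (4,4,-5)
river: ρ → (-5,6,3)
river: ρ → (3,6,-5)
closes: descent 1, river 4
min |a| on river = 3

3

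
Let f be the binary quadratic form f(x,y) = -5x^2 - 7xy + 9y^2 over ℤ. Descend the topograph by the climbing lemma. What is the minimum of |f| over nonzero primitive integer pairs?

descent: ρ → (9,7,-5)  [lands on river]
river: ρ → (-5,13,3)
river: ρ → (3,11,-9)
river: ρ → (-9,7,5)
river: ρ → (5,13,-3)
river: ρ → (-3,11,9)
closes: descent 1, river 6
min |a| on river = 3

3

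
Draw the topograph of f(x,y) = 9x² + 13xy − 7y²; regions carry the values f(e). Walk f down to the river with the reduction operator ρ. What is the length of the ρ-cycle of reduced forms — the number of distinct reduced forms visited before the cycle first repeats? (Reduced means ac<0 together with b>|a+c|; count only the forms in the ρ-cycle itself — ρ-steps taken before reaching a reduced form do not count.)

D = 421, ⌊√D⌋ = 20
river: ρ → (-7,15,7)
river: ρ → (7,13,-9)
river: ρ → (-9,5,11)
river: ρ → (11,17,-3)
river: ρ → (-3,19,5)
river: ρ → (5,11,-15)
river: ρ → (-15,19,1)
river: ρ → (1,19,-15)
river: ρ → (-15,11,5)
river: ρ → (5,19,-3)
river: ρ → (-3,17,11)
river: ρ → (11,5,-9)
river: ρ → (-9,13,7)
river: ρ → (7,15,-7)
river: ρ → (-7,13,9)
river: ρ → (9,5,-11)
river: ρ → (-11,17,3)
river: ρ → (3,19,-5)
river: ρ → (-5,11,15)
river: ρ → (15,19,-1)
river: ρ → (-1,19,15)
river: ρ → (15,11,-5)
river: ρ → (-5,19,3)
river: ρ → (3,17,-11)
river: ρ → (-11,5,9)
river: ρ → (9,13,-7)
ρ-cycle length = 26 (tail of 0 descent steps not counted)

26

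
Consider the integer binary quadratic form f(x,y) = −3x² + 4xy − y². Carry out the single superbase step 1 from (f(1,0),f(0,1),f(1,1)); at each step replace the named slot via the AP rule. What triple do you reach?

start (-3,-1,0) = (f(1,0),f(0,1),f(1,1))
replace slot 1: 2·((-1)+0) − (-3) = 1 → (1,-1,0)

1,-1,0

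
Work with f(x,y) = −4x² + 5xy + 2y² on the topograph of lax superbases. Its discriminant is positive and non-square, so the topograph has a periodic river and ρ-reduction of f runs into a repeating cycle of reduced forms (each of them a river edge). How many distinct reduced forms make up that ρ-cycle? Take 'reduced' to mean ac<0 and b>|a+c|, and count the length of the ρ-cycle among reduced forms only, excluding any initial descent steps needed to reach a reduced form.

D = 57, ⌊√D⌋ = 7
river: ρ → (2,7,-1)
river: ρ → (-1,7,2)
river: ρ → (2,5,-4)
river: ρ → (-4,3,3)
river: ρ → (3,3,-4)
river: ρ → (-4,5,2)
ρ-cycle length = 6 (tail of 0 descent steps not counted)

6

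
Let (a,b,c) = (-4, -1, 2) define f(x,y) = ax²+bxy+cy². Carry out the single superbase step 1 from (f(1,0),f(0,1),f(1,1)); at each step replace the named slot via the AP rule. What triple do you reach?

start (-4,2,-3) = (f(1,0),f(0,1),f(1,1))
replace slot 1: 2·(2+(-3)) − (-4) = 2 → (2,2,-3)

2,2,-3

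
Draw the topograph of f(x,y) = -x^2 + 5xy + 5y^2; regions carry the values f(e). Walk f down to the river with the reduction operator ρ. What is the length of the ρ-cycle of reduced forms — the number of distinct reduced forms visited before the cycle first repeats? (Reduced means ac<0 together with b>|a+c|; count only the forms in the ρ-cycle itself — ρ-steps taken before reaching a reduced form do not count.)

D = 45, ⌊√D⌋ = 6
river: ρ → (5,5,-1)
river: ρ → (-1,5,5)
ρ-cycle length = 2 (tail of 0 descent steps not counted)

2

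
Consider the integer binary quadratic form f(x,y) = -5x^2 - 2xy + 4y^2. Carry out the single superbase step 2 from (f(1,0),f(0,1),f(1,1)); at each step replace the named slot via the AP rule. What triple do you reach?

start (-5,4,-3) = (f(1,0),f(0,1),f(1,1))
replace slot 2: 2·((-5)+(-3)) − 4 = -20 → (-5,-20,-3)

-5,-20,-3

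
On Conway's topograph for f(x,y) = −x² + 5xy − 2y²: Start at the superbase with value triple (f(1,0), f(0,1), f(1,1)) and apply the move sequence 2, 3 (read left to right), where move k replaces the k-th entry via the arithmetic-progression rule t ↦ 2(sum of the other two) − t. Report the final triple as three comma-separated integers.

start (-1,-2,2) = (f(1,0),f(0,1),f(1,1))
replace slot 2: 2·((-1)+2) − (-2) = 4 → (-1,4,2)
replace slot 3: 2·((-1)+4) − 2 = 4 → (-1,4,4)

-1,4,4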